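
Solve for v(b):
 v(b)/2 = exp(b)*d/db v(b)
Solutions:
 v(b) = C1*exp(-exp(-b)/2)


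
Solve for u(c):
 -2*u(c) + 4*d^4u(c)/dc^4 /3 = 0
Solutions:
 u(c) = C1*exp(-2^(3/4)*3^(1/4)*c/2) + C2*exp(2^(3/4)*3^(1/4)*c/2) + C3*sin(2^(3/4)*3^(1/4)*c/2) + C4*cos(2^(3/4)*3^(1/4)*c/2)


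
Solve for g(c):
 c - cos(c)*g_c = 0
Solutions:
 g(c) = C1 + Integral(c/cos(c), c)


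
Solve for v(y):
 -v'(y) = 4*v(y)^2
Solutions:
 v(y) = 1/(C1 + 4*y)


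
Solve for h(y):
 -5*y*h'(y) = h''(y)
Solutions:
 h(y) = C1 + C2*erf(sqrt(10)*y/2)


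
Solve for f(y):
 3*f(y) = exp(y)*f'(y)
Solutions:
 f(y) = C1*exp(-3*exp(-y))


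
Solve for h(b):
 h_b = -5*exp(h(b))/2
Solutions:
 h(b) = log(1/(C1 + 5*b)) + log(2)


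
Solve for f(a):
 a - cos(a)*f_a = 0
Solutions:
 f(a) = C1 + Integral(a/cos(a), a)


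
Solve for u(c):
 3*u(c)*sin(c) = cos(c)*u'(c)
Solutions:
 u(c) = C1/cos(c)^3


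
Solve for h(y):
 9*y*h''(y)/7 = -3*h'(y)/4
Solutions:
 h(y) = C1 + C2*y^(5/12)


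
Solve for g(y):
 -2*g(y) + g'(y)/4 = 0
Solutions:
 g(y) = C1*exp(8*y)


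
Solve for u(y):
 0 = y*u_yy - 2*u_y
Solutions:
 u(y) = C1 + C2*y^3


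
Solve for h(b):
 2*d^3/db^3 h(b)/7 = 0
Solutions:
 h(b) = C1 + C2*b + C3*b^2


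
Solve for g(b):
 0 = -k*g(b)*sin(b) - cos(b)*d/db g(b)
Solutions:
 g(b) = C1*exp(k*log(cos(b)))


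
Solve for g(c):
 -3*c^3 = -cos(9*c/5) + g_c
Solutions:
 g(c) = C1 - 3*c^4/4 + 5*sin(9*c/5)/9


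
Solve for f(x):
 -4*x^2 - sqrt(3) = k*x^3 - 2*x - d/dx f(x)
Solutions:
 f(x) = C1 + k*x^4/4 + 4*x^3/3 - x^2 + sqrt(3)*x


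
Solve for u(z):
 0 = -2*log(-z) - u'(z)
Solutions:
 u(z) = C1 - 2*z*log(-z) + 2*z


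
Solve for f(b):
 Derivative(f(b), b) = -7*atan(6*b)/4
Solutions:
 f(b) = C1 - 7*b*atan(6*b)/4 + 7*log(36*b^2 + 1)/48


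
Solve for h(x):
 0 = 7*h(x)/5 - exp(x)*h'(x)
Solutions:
 h(x) = C1*exp(-7*exp(-x)/5)


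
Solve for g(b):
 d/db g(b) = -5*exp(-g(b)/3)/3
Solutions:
 g(b) = 3*log(C1 - 5*b/9)


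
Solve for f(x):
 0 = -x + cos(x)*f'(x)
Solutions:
 f(x) = C1 + Integral(x/cos(x), x)


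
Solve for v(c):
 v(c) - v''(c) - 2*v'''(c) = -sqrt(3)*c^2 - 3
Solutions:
 v(c) = C1*exp(-c*((6*sqrt(78) + 53)^(-1/3) + 2 + (6*sqrt(78) + 53)^(1/3))/12)*sin(sqrt(3)*c*(-(6*sqrt(78) + 53)^(1/3) + (6*sqrt(78) + 53)^(-1/3))/12) + C2*exp(-c*((6*sqrt(78) + 53)^(-1/3) + 2 + (6*sqrt(78) + 53)^(1/3))/12)*cos(sqrt(3)*c*(-(6*sqrt(78) + 53)^(1/3) + (6*sqrt(78) + 53)^(-1/3))/12) + C3*exp(c*(-1 + (6*sqrt(78) + 53)^(-1/3) + (6*sqrt(78) + 53)^(1/3))/6) - sqrt(3)*c^2 - 2*sqrt(3) - 3


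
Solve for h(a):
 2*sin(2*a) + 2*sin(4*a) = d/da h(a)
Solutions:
 h(a) = C1 - cos(2*a) - cos(4*a)/2


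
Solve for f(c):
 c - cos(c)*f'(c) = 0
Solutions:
 f(c) = C1 + Integral(c/cos(c), c)


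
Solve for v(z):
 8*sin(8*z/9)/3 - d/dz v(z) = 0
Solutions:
 v(z) = C1 - 3*cos(8*z/9)


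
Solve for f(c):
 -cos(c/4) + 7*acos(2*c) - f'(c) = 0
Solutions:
 f(c) = C1 + 7*c*acos(2*c) - 7*sqrt(1 - 4*c^2)/2 - 4*sin(c/4)


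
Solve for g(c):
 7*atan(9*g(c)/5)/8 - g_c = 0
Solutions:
 Integral(1/atan(9*_y/5), (_y, g(c))) = C1 + 7*c/8


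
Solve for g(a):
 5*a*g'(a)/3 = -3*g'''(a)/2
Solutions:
 g(a) = C1 + Integral(C2*airyai(-30^(1/3)*a/3) + C3*airybi(-30^(1/3)*a/3), a)


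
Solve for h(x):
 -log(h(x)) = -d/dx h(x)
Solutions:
 li(h(x)) = C1 + x


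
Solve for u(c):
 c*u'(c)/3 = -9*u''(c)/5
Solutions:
 u(c) = C1 + C2*erf(sqrt(30)*c/18)


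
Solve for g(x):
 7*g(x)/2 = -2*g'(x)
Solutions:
 g(x) = C1*exp(-7*x/4)


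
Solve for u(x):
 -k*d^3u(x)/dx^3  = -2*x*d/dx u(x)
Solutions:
 u(x) = C1 + Integral(C2*airyai(2^(1/3)*x*(1/k)^(1/3)) + C3*airybi(2^(1/3)*x*(1/k)^(1/3)), x)


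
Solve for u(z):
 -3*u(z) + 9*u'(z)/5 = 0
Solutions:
 u(z) = C1*exp(5*z/3)


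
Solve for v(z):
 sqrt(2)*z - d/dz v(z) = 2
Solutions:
 v(z) = C1 + sqrt(2)*z^2/2 - 2*z


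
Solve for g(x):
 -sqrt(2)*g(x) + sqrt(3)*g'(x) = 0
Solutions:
 g(x) = C1*exp(sqrt(6)*x/3)


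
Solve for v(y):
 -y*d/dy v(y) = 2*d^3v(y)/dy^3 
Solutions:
 v(y) = C1 + Integral(C2*airyai(-2^(2/3)*y/2) + C3*airybi(-2^(2/3)*y/2), y)


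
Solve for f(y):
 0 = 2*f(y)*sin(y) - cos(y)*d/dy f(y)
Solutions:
 f(y) = C1/cos(y)^2


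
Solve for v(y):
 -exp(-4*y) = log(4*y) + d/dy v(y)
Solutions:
 v(y) = C1 - y*log(y) + y*(1 - 2*log(2)) + exp(-4*y)/4


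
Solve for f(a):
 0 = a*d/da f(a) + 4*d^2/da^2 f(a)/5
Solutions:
 f(a) = C1 + C2*erf(sqrt(10)*a/4)


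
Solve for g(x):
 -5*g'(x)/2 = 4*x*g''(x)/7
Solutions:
 g(x) = C1 + C2/x^(27/8)


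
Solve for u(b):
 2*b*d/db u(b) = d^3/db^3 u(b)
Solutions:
 u(b) = C1 + Integral(C2*airyai(2^(1/3)*b) + C3*airybi(2^(1/3)*b), b)


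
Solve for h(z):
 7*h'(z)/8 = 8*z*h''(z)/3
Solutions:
 h(z) = C1 + C2*z^(85/64)


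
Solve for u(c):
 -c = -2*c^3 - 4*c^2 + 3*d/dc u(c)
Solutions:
 u(c) = C1 + c^4/6 + 4*c^3/9 - c^2/6


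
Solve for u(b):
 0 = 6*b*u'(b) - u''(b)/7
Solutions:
 u(b) = C1 + C2*erfi(sqrt(21)*b)


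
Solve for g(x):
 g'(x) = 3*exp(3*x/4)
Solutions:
 g(x) = C1 + 4*exp(3*x/4)


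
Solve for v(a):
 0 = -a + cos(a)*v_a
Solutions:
 v(a) = C1 + Integral(a/cos(a), a)


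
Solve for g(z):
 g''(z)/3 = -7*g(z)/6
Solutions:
 g(z) = C1*sin(sqrt(14)*z/2) + C2*cos(sqrt(14)*z/2)


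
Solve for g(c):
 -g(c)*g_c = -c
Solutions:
 g(c) = -sqrt(C1 + c^2)
 g(c) = sqrt(C1 + c^2)


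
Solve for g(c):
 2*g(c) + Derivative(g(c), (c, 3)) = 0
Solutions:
 g(c) = C3*exp(-2^(1/3)*c) + (C1*sin(2^(1/3)*sqrt(3)*c/2) + C2*cos(2^(1/3)*sqrt(3)*c/2))*exp(2^(1/3)*c/2)


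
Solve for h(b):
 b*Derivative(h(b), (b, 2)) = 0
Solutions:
 h(b) = C1 + C2*b


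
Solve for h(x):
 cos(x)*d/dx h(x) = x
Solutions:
 h(x) = C1 + Integral(x/cos(x), x)


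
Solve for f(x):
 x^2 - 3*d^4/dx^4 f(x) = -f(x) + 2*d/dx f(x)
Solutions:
 f(x) = C1*exp(x*(-2^(2/3) + 2^(1/3) + 2)/6)*sin(2^(1/3)*sqrt(3)*x*(1 + 2^(1/3))/6) + C2*exp(x*(-2^(2/3) + 2^(1/3) + 2)/6)*cos(2^(1/3)*sqrt(3)*x*(1 + 2^(1/3))/6) + C3*exp(-x) + C4*exp(x*(-2^(1/3) + 1 + 2^(2/3))/3) - x^2 - 4*x - 8


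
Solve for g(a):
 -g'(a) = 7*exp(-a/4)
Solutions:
 g(a) = C1 + 28*exp(-a/4)


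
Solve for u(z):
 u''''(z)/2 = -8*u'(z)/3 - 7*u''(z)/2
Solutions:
 u(z) = C1 + C2*exp(-3^(1/3)*z*(-(24 + sqrt(1605))^(1/3) + 7*3^(1/3)/(24 + sqrt(1605))^(1/3))/6)*sin(3^(1/6)*z*(21/(24 + sqrt(1605))^(1/3) + 3^(2/3)*(24 + sqrt(1605))^(1/3))/6) + C3*exp(-3^(1/3)*z*(-(24 + sqrt(1605))^(1/3) + 7*3^(1/3)/(24 + sqrt(1605))^(1/3))/6)*cos(3^(1/6)*z*(21/(24 + sqrt(1605))^(1/3) + 3^(2/3)*(24 + sqrt(1605))^(1/3))/6) + C4*exp(3^(1/3)*z*(-(24 + sqrt(1605))^(1/3) + 7*3^(1/3)/(24 + sqrt(1605))^(1/3))/3)


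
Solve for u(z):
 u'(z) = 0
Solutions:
 u(z) = C1


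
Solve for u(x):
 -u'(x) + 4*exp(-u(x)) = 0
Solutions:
 u(x) = log(C1 + 4*x)


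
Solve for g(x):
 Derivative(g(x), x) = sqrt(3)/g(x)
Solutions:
 g(x) = -sqrt(C1 + 2*sqrt(3)*x)
 g(x) = sqrt(C1 + 2*sqrt(3)*x)


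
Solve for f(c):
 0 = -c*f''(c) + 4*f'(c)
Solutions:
 f(c) = C1 + C2*c^5


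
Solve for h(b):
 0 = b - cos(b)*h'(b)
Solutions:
 h(b) = C1 + Integral(b/cos(b), b)


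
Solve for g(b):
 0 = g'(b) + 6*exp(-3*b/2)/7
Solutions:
 g(b) = C1 + 4*exp(-3*b/2)/7


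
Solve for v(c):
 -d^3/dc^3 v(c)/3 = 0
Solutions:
 v(c) = C1 + C2*c + C3*c^2


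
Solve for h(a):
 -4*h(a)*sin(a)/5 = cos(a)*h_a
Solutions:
 h(a) = C1*cos(a)^(4/5)


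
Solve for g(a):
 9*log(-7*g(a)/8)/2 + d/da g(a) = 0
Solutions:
 2*Integral(1/(log(-_y) - 3*log(2) + log(7)), (_y, g(a)))/9 = C1 - a


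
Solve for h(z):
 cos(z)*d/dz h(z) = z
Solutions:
 h(z) = C1 + Integral(z/cos(z), z)


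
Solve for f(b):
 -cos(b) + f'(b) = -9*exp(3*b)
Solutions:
 f(b) = C1 - 3*exp(3*b) + sin(b)


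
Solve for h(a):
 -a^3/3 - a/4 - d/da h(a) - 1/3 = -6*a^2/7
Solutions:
 h(a) = C1 - a^4/12 + 2*a^3/7 - a^2/8 - a/3


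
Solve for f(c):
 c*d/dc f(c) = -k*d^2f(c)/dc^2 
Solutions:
 f(c) = C1 + C2*sqrt(k)*erf(sqrt(2)*c*sqrt(1/k)/2)


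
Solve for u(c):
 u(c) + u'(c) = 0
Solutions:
 u(c) = C1*exp(-c)


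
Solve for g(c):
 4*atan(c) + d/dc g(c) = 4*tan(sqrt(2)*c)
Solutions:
 g(c) = C1 - 4*c*atan(c) + 2*log(c^2 + 1) - 2*sqrt(2)*log(cos(sqrt(2)*c))


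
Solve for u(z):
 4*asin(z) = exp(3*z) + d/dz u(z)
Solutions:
 u(z) = C1 + 4*z*asin(z) + 4*sqrt(1 - z^2) - exp(3*z)/3


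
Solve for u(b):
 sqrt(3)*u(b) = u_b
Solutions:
 u(b) = C1*exp(sqrt(3)*b)


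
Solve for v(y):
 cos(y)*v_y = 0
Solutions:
 v(y) = C1


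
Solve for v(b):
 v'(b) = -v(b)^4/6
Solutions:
 v(b) = 2^(1/3)*(1/(C1 + b))^(1/3)
 v(b) = 2^(1/3)*(-1 - sqrt(3)*I)*(1/(C1 + b))^(1/3)/2
 v(b) = 2^(1/3)*(-1 + sqrt(3)*I)*(1/(C1 + b))^(1/3)/2


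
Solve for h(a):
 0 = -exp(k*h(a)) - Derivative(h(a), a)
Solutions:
 h(a) = Piecewise((log(1/(C1*k + a*k))/k, Ne(k, 0)), (nan, True))
 h(a) = Piecewise((C1 - a, Eq(k, 0)), (nan, True))


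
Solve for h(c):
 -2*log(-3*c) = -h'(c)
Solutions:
 h(c) = C1 + 2*c*log(-c) + 2*c*(-1 + log(3))


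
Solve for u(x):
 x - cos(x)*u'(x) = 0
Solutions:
 u(x) = C1 + Integral(x/cos(x), x)


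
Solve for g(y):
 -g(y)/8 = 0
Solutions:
 g(y) = 0


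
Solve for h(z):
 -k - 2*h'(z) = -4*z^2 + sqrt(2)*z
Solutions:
 h(z) = C1 - k*z/2 + 2*z^3/3 - sqrt(2)*z^2/4


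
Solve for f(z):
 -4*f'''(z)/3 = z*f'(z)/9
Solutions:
 f(z) = C1 + Integral(C2*airyai(-18^(1/3)*z/6) + C3*airybi(-18^(1/3)*z/6), z)


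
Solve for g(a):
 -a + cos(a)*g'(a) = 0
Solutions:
 g(a) = C1 + Integral(a/cos(a), a)


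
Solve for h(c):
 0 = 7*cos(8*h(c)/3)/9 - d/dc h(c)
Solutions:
 -7*c/9 - 3*log(sin(8*h(c)/3) - 1)/16 + 3*log(sin(8*h(c)/3) + 1)/16 = C1


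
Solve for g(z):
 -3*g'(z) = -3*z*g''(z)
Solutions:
 g(z) = C1 + C2*z^2


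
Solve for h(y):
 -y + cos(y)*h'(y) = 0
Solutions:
 h(y) = C1 + Integral(y/cos(y), y)


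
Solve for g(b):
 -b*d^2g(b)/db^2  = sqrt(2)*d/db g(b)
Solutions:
 g(b) = C1 + C2*b^(1 - sqrt(2))


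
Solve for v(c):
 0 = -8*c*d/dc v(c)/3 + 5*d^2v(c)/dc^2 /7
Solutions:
 v(c) = C1 + C2*erfi(2*sqrt(105)*c/15)


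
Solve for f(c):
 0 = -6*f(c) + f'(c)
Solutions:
 f(c) = C1*exp(6*c)


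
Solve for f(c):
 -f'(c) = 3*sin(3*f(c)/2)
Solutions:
 f(c) = -2*acos((-C1 - exp(9*c))/(C1 - exp(9*c)))/3 + 4*pi/3
 f(c) = 2*acos((-C1 - exp(9*c))/(C1 - exp(9*c)))/3


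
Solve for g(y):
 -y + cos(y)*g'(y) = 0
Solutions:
 g(y) = C1 + Integral(y/cos(y), y)


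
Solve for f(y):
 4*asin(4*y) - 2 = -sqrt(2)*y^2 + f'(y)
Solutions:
 f(y) = C1 + sqrt(2)*y^3/3 + 4*y*asin(4*y) - 2*y + sqrt(1 - 16*y^2)


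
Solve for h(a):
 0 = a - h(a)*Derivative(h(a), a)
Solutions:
 h(a) = -sqrt(C1 + a^2)
 h(a) = sqrt(C1 + a^2)


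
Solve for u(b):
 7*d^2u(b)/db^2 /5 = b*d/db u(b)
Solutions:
 u(b) = C1 + C2*erfi(sqrt(70)*b/14)


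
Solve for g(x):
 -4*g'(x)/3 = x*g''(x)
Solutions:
 g(x) = C1 + C2/x^(1/3)


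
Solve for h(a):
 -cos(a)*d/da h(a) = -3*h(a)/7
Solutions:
 h(a) = C1*(sin(a) + 1)^(3/14)/(sin(a) - 1)^(3/14)


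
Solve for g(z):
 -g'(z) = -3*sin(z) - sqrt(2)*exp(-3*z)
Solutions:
 g(z) = C1 - 3*cos(z) - sqrt(2)*exp(-3*z)/3


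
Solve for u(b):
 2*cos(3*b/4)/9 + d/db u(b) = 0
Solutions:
 u(b) = C1 - 8*sin(3*b/4)/27


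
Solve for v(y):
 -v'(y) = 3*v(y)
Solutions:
 v(y) = C1*exp(-3*y)


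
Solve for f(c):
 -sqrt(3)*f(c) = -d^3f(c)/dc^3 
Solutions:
 f(c) = C3*exp(3^(1/6)*c) + (C1*sin(3^(2/3)*c/2) + C2*cos(3^(2/3)*c/2))*exp(-3^(1/6)*c/2)


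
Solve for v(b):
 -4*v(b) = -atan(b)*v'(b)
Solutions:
 v(b) = C1*exp(4*Integral(1/atan(b), b))


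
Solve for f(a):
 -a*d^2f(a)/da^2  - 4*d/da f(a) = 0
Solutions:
 f(a) = C1 + C2/a^3


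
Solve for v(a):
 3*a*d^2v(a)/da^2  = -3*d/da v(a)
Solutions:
 v(a) = C1 + C2*log(a)


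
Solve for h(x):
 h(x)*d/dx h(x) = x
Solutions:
 h(x) = -sqrt(C1 + x^2)
 h(x) = sqrt(C1 + x^2)


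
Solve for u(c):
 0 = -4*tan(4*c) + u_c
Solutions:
 u(c) = C1 - log(cos(4*c))


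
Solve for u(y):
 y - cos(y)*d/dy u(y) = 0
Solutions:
 u(y) = C1 + Integral(y/cos(y), y)


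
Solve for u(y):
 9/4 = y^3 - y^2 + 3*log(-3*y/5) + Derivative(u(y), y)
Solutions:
 u(y) = C1 - y^4/4 + y^3/3 - 3*y*log(-y) + y*(-3*log(3) + 3*log(5) + 21/4)


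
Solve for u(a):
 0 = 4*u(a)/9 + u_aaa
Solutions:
 u(a) = C3*exp(-2^(2/3)*3^(1/3)*a/3) + (C1*sin(2^(2/3)*3^(5/6)*a/6) + C2*cos(2^(2/3)*3^(5/6)*a/6))*exp(2^(2/3)*3^(1/3)*a/6)


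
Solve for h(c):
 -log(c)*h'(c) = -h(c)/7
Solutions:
 h(c) = C1*exp(li(c)/7)


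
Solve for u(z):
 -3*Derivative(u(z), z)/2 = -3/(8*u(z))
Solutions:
 u(z) = -sqrt(C1 + 2*z)/2
 u(z) = sqrt(C1 + 2*z)/2


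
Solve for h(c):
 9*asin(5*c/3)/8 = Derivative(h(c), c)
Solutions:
 h(c) = C1 + 9*c*asin(5*c/3)/8 + 9*sqrt(9 - 25*c^2)/40


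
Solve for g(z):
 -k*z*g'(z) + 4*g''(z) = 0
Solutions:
 g(z) = Piecewise((-sqrt(2)*sqrt(pi)*C1*erf(sqrt(2)*z*sqrt(-k)/4)/sqrt(-k) - C2, (k > 0) | (k < 0)), (-C1*z - C2, True))


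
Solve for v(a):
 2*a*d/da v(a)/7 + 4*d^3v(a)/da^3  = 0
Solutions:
 v(a) = C1 + Integral(C2*airyai(-14^(2/3)*a/14) + C3*airybi(-14^(2/3)*a/14), a)


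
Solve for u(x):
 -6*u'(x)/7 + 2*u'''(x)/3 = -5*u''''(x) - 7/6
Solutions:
 u(x) = C1 + C2*exp(-x*(28*7^(1/3)/(135*sqrt(163689) + 54619)^(1/3) + 28 + 7^(2/3)*(135*sqrt(163689) + 54619)^(1/3))/630)*sin(sqrt(3)*7^(1/3)*x*(-7^(1/3)*(135*sqrt(163689) + 54619)^(1/3) + 28/(135*sqrt(163689) + 54619)^(1/3))/630) + C3*exp(-x*(28*7^(1/3)/(135*sqrt(163689) + 54619)^(1/3) + 28 + 7^(2/3)*(135*sqrt(163689) + 54619)^(1/3))/630)*cos(sqrt(3)*7^(1/3)*x*(-7^(1/3)*(135*sqrt(163689) + 54619)^(1/3) + 28/(135*sqrt(163689) + 54619)^(1/3))/630) + C4*exp(x*(-14 + 28*7^(1/3)/(135*sqrt(163689) + 54619)^(1/3) + 7^(2/3)*(135*sqrt(163689) + 54619)^(1/3))/315) + 49*x/36


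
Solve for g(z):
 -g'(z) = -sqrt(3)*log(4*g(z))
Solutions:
 -sqrt(3)*Integral(1/(log(_y) + 2*log(2)), (_y, g(z)))/3 = C1 - z


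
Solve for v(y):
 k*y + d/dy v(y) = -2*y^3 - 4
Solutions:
 v(y) = C1 - k*y^2/2 - y^4/2 - 4*y


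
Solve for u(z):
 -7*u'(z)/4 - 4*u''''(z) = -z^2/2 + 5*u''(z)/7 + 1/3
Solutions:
 u(z) = C1 + C2*exp(-42^(1/3)*z*(-(3087 + sqrt(9571569))^(1/3) + 10*42^(1/3)/(3087 + sqrt(9571569))^(1/3))/168)*sin(14^(1/3)*3^(1/6)*z*(30*14^(1/3)/(3087 + sqrt(9571569))^(1/3) + 3^(2/3)*(3087 + sqrt(9571569))^(1/3))/168) + C3*exp(-42^(1/3)*z*(-(3087 + sqrt(9571569))^(1/3) + 10*42^(1/3)/(3087 + sqrt(9571569))^(1/3))/168)*cos(14^(1/3)*3^(1/6)*z*(30*14^(1/3)/(3087 + sqrt(9571569))^(1/3) + 3^(2/3)*(3087 + sqrt(9571569))^(1/3))/168) + C4*exp(42^(1/3)*z*(-(3087 + sqrt(9571569))^(1/3) + 10*42^(1/3)/(3087 + sqrt(9571569))^(1/3))/84) + 2*z^3/21 - 40*z^2/343 - 4804*z/50421


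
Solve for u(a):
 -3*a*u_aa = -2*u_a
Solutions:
 u(a) = C1 + C2*a^(5/3)


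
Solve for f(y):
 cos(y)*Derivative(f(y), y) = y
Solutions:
 f(y) = C1 + Integral(y/cos(y), y)


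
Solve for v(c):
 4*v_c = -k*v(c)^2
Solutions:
 v(c) = 4/(C1 + c*k)


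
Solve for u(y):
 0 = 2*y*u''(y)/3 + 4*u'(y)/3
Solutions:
 u(y) = C1 + C2/y


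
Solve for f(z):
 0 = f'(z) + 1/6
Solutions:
 f(z) = C1 - z/6


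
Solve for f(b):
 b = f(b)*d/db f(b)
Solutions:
 f(b) = -sqrt(C1 + b^2)
 f(b) = sqrt(C1 + b^2)


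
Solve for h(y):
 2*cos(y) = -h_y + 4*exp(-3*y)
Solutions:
 h(y) = C1 - 2*sin(y) - 4*exp(-3*y)/3


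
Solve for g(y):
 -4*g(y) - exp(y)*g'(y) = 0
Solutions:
 g(y) = C1*exp(4*exp(-y))


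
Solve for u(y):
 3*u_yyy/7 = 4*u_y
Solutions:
 u(y) = C1 + C2*exp(-2*sqrt(21)*y/3) + C3*exp(2*sqrt(21)*y/3)


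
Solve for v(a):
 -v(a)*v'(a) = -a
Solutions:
 v(a) = -sqrt(C1 + a^2)
 v(a) = sqrt(C1 + a^2)


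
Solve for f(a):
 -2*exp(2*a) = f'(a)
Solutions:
 f(a) = C1 - exp(2*a)


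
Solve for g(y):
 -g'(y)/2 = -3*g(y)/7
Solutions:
 g(y) = C1*exp(6*y/7)


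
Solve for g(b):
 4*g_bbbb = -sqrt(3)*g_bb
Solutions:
 g(b) = C1 + C2*b + C3*sin(3^(1/4)*b/2) + C4*cos(3^(1/4)*b/2)


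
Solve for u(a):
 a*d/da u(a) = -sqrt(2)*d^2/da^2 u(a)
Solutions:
 u(a) = C1 + C2*erf(2^(1/4)*a/2)


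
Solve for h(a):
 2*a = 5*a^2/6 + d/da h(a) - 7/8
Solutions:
 h(a) = C1 - 5*a^3/18 + a^2 + 7*a/8


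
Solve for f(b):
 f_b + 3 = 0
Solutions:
 f(b) = C1 - 3*b


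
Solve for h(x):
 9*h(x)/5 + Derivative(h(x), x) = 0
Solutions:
 h(x) = C1*exp(-9*x/5)


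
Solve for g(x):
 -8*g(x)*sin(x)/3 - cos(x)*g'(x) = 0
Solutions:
 g(x) = C1*cos(x)^(8/3)


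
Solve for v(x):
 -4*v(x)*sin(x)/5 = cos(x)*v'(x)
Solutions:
 v(x) = C1*cos(x)^(4/5)


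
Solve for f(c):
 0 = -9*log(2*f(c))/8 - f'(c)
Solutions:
 8*Integral(1/(log(_y) + log(2)), (_y, f(c)))/9 = C1 - c


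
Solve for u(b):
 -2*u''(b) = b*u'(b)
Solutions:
 u(b) = C1 + C2*erf(b/2)


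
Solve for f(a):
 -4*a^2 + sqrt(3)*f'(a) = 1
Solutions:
 f(a) = C1 + 4*sqrt(3)*a^3/9 + sqrt(3)*a/3


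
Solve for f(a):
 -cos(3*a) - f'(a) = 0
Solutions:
 f(a) = C1 - sin(3*a)/3


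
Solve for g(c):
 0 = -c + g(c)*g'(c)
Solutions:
 g(c) = -sqrt(C1 + c^2)
 g(c) = sqrt(C1 + c^2)


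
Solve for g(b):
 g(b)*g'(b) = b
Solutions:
 g(b) = -sqrt(C1 + b^2)
 g(b) = sqrt(C1 + b^2)


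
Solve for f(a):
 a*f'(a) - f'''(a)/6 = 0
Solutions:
 f(a) = C1 + Integral(C2*airyai(6^(1/3)*a) + C3*airybi(6^(1/3)*a), a)


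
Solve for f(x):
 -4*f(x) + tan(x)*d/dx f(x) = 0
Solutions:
 f(x) = C1*sin(x)^4


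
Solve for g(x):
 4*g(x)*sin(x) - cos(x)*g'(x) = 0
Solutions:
 g(x) = C1/cos(x)^4


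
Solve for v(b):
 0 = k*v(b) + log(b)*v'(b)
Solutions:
 v(b) = C1*exp(-k*li(b))


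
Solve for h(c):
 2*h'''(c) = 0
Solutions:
 h(c) = C1 + C2*c + C3*c^2


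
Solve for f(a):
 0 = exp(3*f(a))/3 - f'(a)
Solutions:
 f(a) = log(-1/(C1 + a))/3
 f(a) = log((-1/(C1 + a))^(1/3)*(-1 - sqrt(3)*I)/2)
 f(a) = log((-1/(C1 + a))^(1/3)*(-1 + sqrt(3)*I)/2)


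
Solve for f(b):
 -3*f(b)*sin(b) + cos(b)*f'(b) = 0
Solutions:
 f(b) = C1/cos(b)^3


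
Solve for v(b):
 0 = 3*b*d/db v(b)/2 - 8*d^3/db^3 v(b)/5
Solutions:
 v(b) = C1 + Integral(C2*airyai(15^(1/3)*2^(2/3)*b/4) + C3*airybi(15^(1/3)*2^(2/3)*b/4), b)


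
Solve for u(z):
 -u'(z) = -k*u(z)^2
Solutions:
 u(z) = -1/(C1 + k*z)


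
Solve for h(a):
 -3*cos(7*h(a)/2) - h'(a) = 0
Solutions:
 h(a) = -2*asin((C1 + exp(21*a))/(C1 - exp(21*a)))/7 + 2*pi/7
 h(a) = 2*asin((C1 + exp(21*a))/(C1 - exp(21*a)))/7


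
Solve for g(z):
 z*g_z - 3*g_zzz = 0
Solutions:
 g(z) = C1 + Integral(C2*airyai(3^(2/3)*z/3) + C3*airybi(3^(2/3)*z/3), z)


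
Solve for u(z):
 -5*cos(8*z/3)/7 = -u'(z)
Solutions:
 u(z) = C1 + 15*sin(8*z/3)/56


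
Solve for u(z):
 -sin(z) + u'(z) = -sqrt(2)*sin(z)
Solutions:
 u(z) = C1 - cos(z) + sqrt(2)*cos(z)


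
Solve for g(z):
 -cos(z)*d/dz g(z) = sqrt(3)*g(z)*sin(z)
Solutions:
 g(z) = C1*cos(z)^(sqrt(3))


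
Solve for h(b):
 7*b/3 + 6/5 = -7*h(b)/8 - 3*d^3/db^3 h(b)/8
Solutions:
 h(b) = C3*exp(-3^(2/3)*7^(1/3)*b/3) - 8*b/3 + (C1*sin(3^(1/6)*7^(1/3)*b/2) + C2*cos(3^(1/6)*7^(1/3)*b/2))*exp(3^(2/3)*7^(1/3)*b/6) - 48/35


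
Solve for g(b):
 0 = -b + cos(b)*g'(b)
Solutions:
 g(b) = C1 + Integral(b/cos(b), b)


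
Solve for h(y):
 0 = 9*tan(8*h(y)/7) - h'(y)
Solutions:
 h(y) = -7*asin(C1*exp(72*y/7))/8 + 7*pi/8
 h(y) = 7*asin(C1*exp(72*y/7))/8


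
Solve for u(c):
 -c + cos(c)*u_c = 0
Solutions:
 u(c) = C1 + Integral(c/cos(c), c)


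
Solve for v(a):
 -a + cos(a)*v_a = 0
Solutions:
 v(a) = C1 + Integral(a/cos(a), a)


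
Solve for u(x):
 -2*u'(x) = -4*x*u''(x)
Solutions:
 u(x) = C1 + C2*x^(3/2)


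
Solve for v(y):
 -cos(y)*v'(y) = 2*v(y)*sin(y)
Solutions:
 v(y) = C1*cos(y)^2


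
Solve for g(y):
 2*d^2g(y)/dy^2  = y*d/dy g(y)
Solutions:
 g(y) = C1 + C2*erfi(y/2)


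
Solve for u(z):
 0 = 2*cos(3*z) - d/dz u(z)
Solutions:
 u(z) = C1 + 2*sin(3*z)/3


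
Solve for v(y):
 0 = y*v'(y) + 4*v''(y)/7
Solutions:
 v(y) = C1 + C2*erf(sqrt(14)*y/4)


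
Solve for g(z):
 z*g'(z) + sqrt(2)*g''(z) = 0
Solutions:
 g(z) = C1 + C2*erf(2^(1/4)*z/2)


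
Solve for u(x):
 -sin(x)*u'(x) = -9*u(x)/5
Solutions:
 u(x) = C1*(cos(x) - 1)^(9/10)/(cos(x) + 1)^(9/10)


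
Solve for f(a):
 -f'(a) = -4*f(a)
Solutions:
 f(a) = C1*exp(4*a)


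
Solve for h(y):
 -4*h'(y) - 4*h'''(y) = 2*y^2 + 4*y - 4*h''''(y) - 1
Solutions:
 h(y) = C1 + C2*exp(y*(-2^(2/3)*(3*sqrt(93) + 29)^(1/3) - 2*2^(1/3)/(3*sqrt(93) + 29)^(1/3) + 4)/12)*sin(2^(1/3)*sqrt(3)*y*(-2^(1/3)*(3*sqrt(93) + 29)^(1/3) + 2/(3*sqrt(93) + 29)^(1/3))/12) + C3*exp(y*(-2^(2/3)*(3*sqrt(93) + 29)^(1/3) - 2*2^(1/3)/(3*sqrt(93) + 29)^(1/3) + 4)/12)*cos(2^(1/3)*sqrt(3)*y*(-2^(1/3)*(3*sqrt(93) + 29)^(1/3) + 2/(3*sqrt(93) + 29)^(1/3))/12) + C4*exp(y*(2*2^(1/3)/(3*sqrt(93) + 29)^(1/3) + 2 + 2^(2/3)*(3*sqrt(93) + 29)^(1/3))/6) - y^3/6 - y^2/2 + 5*y/4


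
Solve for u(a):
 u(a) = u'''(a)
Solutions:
 u(a) = C3*exp(a) + (C1*sin(sqrt(3)*a/2) + C2*cos(sqrt(3)*a/2))*exp(-a/2)


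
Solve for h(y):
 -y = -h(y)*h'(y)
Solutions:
 h(y) = -sqrt(C1 + y^2)
 h(y) = sqrt(C1 + y^2)


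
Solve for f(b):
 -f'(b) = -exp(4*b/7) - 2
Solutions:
 f(b) = C1 + 2*b + 7*exp(4*b/7)/4


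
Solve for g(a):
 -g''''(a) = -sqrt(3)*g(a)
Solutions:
 g(a) = C1*exp(-3^(1/8)*a) + C2*exp(3^(1/8)*a) + C3*sin(3^(1/8)*a) + C4*cos(3^(1/8)*a)


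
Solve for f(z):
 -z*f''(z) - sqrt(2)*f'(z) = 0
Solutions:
 f(z) = C1 + C2*z^(1 - sqrt(2))


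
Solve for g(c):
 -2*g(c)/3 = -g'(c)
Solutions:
 g(c) = C1*exp(2*c/3)


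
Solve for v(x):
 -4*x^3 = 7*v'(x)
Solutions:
 v(x) = C1 - x^4/7


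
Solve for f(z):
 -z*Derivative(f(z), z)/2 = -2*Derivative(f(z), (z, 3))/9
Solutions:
 f(z) = C1 + Integral(C2*airyai(2^(1/3)*3^(2/3)*z/2) + C3*airybi(2^(1/3)*3^(2/3)*z/2), z)


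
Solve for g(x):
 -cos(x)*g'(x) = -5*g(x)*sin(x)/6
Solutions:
 g(x) = C1/cos(x)^(5/6)


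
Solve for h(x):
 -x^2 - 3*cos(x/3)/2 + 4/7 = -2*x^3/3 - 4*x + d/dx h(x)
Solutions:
 h(x) = C1 + x^4/6 - x^3/3 + 2*x^2 + 4*x/7 - 9*sin(x/3)/2


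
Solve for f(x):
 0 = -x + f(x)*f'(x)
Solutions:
 f(x) = -sqrt(C1 + x^2)
 f(x) = sqrt(C1 + x^2)


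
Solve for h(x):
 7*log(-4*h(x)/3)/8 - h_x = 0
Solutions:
 -8*Integral(1/(log(-_y) - log(3) + 2*log(2)), (_y, h(x)))/7 = C1 - x


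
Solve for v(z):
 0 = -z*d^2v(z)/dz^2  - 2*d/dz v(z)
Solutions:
 v(z) = C1 + C2/z


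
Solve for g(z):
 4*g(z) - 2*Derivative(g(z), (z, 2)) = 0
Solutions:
 g(z) = C1*exp(-sqrt(2)*z) + C2*exp(sqrt(2)*z)


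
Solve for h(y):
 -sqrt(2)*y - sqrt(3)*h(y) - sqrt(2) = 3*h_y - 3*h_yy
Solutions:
 h(y) = C1*exp(y*(3 + sqrt(3)*sqrt(3 + 4*sqrt(3)))/6) + C2*exp(y*(-sqrt(3)*sqrt(3 + 4*sqrt(3)) + 3)/6) - sqrt(6)*y/3 - sqrt(6)/3 + sqrt(2)


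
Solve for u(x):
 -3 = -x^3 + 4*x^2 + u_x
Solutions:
 u(x) = C1 + x^4/4 - 4*x^3/3 - 3*x


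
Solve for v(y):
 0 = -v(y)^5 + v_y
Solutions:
 v(y) = -(-1/(C1 + 4*y))^(1/4)
 v(y) = (-1/(C1 + 4*y))^(1/4)
 v(y) = -I*(-1/(C1 + 4*y))^(1/4)
 v(y) = I*(-1/(C1 + 4*y))^(1/4)


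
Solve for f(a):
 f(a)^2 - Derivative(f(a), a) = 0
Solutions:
 f(a) = -1/(C1 + a)


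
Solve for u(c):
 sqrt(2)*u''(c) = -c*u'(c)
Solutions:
 u(c) = C1 + C2*erf(2^(1/4)*c/2)


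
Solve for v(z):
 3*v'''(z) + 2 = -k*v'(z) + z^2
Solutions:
 v(z) = C1 + C2*exp(-sqrt(3)*z*sqrt(-k)/3) + C3*exp(sqrt(3)*z*sqrt(-k)/3) + z^3/(3*k) - 2*z/k - 6*z/k^2


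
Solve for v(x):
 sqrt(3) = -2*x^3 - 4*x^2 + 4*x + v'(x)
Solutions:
 v(x) = C1 + x^4/2 + 4*x^3/3 - 2*x^2 + sqrt(3)*x


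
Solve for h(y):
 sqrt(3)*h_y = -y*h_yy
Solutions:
 h(y) = C1 + C2*y^(1 - sqrt(3))


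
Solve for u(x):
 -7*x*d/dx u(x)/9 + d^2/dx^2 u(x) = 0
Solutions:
 u(x) = C1 + C2*erfi(sqrt(14)*x/6)


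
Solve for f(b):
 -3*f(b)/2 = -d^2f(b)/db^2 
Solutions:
 f(b) = C1*exp(-sqrt(6)*b/2) + C2*exp(sqrt(6)*b/2)


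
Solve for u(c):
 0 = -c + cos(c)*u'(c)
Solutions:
 u(c) = C1 + Integral(c/cos(c), c)


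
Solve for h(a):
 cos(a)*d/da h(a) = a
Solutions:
 h(a) = C1 + Integral(a/cos(a), a)


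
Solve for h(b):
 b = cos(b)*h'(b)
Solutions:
 h(b) = C1 + Integral(b/cos(b), b)


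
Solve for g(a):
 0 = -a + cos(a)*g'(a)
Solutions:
 g(a) = C1 + Integral(a/cos(a), a)


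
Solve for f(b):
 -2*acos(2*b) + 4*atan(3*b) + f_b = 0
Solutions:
 f(b) = C1 + 2*b*acos(2*b) - 4*b*atan(3*b) - sqrt(1 - 4*b^2) + 2*log(9*b^2 + 1)/3


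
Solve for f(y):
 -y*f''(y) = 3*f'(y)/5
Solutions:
 f(y) = C1 + C2*y^(2/5)


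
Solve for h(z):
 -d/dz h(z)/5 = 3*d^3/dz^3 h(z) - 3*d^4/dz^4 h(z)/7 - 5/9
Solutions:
 h(z) = C1 + C2*exp(z*(-10^(2/3)*7^(1/3)*(3*sqrt(989) + 499)^(1/3) - 70*10^(1/3)*7^(2/3)/(3*sqrt(989) + 499)^(1/3) + 140)/60)*sin(sqrt(3)*70^(1/3)*z*(-10^(1/3)*(3*sqrt(989) + 499)^(1/3) + 70*7^(1/3)/(3*sqrt(989) + 499)^(1/3))/60) + C3*exp(z*(-10^(2/3)*7^(1/3)*(3*sqrt(989) + 499)^(1/3) - 70*10^(1/3)*7^(2/3)/(3*sqrt(989) + 499)^(1/3) + 140)/60)*cos(sqrt(3)*70^(1/3)*z*(-10^(1/3)*(3*sqrt(989) + 499)^(1/3) + 70*7^(1/3)/(3*sqrt(989) + 499)^(1/3))/60) + C4*exp(z*(70*10^(1/3)*7^(2/3)/(3*sqrt(989) + 499)^(1/3) + 70 + 10^(2/3)*7^(1/3)*(3*sqrt(989) + 499)^(1/3))/30) + 25*z/9


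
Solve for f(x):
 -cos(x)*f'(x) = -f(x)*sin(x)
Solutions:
 f(x) = C1/cos(x)


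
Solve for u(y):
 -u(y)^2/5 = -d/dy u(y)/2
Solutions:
 u(y) = -5/(C1 + 2*y)


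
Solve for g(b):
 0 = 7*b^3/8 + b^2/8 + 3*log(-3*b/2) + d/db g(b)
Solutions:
 g(b) = C1 - 7*b^4/32 - b^3/24 - 3*b*log(-b) + 3*b*(-log(3) + log(2) + 1)


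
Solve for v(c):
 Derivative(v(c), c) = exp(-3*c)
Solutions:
 v(c) = C1 - exp(-3*c)/3


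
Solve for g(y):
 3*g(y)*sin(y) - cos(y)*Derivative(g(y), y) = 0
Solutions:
 g(y) = C1/cos(y)^3


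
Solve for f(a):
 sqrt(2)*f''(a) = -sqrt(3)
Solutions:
 f(a) = C1 + C2*a - sqrt(6)*a^2/4


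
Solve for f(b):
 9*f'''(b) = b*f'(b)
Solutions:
 f(b) = C1 + Integral(C2*airyai(3^(1/3)*b/3) + C3*airybi(3^(1/3)*b/3), b)


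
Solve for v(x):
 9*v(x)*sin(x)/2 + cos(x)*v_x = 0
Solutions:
 v(x) = C1*cos(x)^(9/2)


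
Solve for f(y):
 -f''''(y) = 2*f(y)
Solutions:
 f(y) = (C1*sin(2^(3/4)*y/2) + C2*cos(2^(3/4)*y/2))*exp(-2^(3/4)*y/2) + (C3*sin(2^(3/4)*y/2) + C4*cos(2^(3/4)*y/2))*exp(2^(3/4)*y/2)


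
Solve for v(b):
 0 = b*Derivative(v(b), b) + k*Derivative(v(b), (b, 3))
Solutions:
 v(b) = C1 + Integral(C2*airyai(b*(-1/k)^(1/3)) + C3*airybi(b*(-1/k)^(1/3)), b)


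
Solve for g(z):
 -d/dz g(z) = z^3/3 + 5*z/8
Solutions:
 g(z) = C1 - z^4/12 - 5*z^2/16


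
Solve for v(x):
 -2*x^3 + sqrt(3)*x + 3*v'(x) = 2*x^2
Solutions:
 v(x) = C1 + x^4/6 + 2*x^3/9 - sqrt(3)*x^2/6


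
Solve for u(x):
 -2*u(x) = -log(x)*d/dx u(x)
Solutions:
 u(x) = C1*exp(2*li(x))


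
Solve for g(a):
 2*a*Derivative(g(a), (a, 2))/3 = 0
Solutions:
 g(a) = C1 + C2*a


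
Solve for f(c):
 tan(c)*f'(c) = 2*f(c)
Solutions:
 f(c) = C1*sin(c)^2


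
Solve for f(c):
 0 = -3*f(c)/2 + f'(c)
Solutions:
 f(c) = C1*exp(3*c/2)


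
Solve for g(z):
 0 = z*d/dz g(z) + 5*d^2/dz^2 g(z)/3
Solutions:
 g(z) = C1 + C2*erf(sqrt(30)*z/10)


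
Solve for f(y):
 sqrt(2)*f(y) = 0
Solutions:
 f(y) = 0


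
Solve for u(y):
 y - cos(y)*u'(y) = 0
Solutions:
 u(y) = C1 + Integral(y/cos(y), y)


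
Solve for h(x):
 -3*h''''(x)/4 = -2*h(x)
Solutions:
 h(x) = C1*exp(-6^(3/4)*x/3) + C2*exp(6^(3/4)*x/3) + C3*sin(6^(3/4)*x/3) + C4*cos(6^(3/4)*x/3)


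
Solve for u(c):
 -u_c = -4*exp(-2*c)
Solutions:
 u(c) = C1 - 2*exp(-2*c)


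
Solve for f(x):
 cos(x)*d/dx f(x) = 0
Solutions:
 f(x) = C1


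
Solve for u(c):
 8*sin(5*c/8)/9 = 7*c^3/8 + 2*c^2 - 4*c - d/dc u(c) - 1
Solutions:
 u(c) = C1 + 7*c^4/32 + 2*c^3/3 - 2*c^2 - c + 64*cos(5*c/8)/45


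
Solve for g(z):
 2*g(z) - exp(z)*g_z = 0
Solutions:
 g(z) = C1*exp(-2*exp(-z))


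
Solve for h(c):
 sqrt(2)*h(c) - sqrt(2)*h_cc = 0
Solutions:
 h(c) = C1*exp(-c) + C2*exp(c)


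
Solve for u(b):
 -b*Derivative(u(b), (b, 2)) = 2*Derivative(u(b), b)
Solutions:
 u(b) = C1 + C2/b


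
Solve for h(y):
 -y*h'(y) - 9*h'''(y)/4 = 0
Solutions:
 h(y) = C1 + Integral(C2*airyai(-2^(2/3)*3^(1/3)*y/3) + C3*airybi(-2^(2/3)*3^(1/3)*y/3), y)


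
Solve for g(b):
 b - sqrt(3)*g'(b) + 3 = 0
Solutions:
 g(b) = C1 + sqrt(3)*b^2/6 + sqrt(3)*b


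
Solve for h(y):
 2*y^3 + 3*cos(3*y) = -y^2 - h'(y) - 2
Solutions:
 h(y) = C1 - y^4/2 - y^3/3 - 2*y - sin(3*y)


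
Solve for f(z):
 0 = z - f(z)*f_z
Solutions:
 f(z) = -sqrt(C1 + z^2)
 f(z) = sqrt(C1 + z^2)


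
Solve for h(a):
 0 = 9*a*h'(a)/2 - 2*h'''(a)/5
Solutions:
 h(a) = C1 + Integral(C2*airyai(90^(1/3)*a/2) + C3*airybi(90^(1/3)*a/2), a)


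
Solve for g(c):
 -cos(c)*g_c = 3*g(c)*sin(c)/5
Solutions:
 g(c) = C1*cos(c)^(3/5)


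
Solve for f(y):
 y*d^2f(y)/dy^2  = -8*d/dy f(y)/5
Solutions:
 f(y) = C1 + C2/y^(3/5)


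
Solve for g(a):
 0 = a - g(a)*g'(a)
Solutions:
 g(a) = -sqrt(C1 + a^2)
 g(a) = sqrt(C1 + a^2)


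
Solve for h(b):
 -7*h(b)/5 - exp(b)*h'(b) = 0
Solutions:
 h(b) = C1*exp(7*exp(-b)/5)


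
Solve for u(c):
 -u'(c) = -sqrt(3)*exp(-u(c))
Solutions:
 u(c) = log(C1 + sqrt(3)*c)


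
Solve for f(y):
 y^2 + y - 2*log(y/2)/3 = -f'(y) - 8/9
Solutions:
 f(y) = C1 - y^3/3 - y^2/2 + 2*y*log(y)/3 - 14*y/9 - 2*y*log(2)/3


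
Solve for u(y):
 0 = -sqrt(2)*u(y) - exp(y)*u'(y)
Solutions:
 u(y) = C1*exp(sqrt(2)*exp(-y))


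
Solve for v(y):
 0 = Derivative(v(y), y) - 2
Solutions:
 v(y) = C1 + 2*y


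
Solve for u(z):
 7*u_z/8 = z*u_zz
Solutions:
 u(z) = C1 + C2*z^(15/8)


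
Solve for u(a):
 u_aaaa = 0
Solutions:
 u(a) = C1 + C2*a + C3*a^2 + C4*a^3


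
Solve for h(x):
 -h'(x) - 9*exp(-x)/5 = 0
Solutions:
 h(x) = C1 + 9*exp(-x)/5


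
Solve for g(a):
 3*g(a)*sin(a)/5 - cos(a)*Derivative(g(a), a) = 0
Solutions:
 g(a) = C1/cos(a)^(3/5)


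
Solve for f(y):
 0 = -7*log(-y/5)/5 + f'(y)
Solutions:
 f(y) = C1 + 7*y*log(-y)/5 + 7*y*(-log(5) - 1)/5


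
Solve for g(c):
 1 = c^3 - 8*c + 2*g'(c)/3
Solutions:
 g(c) = C1 - 3*c^4/8 + 6*c^2 + 3*c/2


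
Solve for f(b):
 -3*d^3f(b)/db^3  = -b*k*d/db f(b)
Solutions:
 f(b) = C1 + Integral(C2*airyai(3^(2/3)*b*k^(1/3)/3) + C3*airybi(3^(2/3)*b*k^(1/3)/3), b)


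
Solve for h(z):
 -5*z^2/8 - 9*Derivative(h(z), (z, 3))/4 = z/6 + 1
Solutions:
 h(z) = C1 + C2*z + C3*z^2 - z^5/216 - z^4/324 - 2*z^3/27


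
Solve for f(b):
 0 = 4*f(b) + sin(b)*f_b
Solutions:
 f(b) = C1*(cos(b)^2 + 2*cos(b) + 1)/(cos(b)^2 - 2*cos(b) + 1)


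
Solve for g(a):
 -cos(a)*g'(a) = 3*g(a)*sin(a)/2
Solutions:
 g(a) = C1*cos(a)^(3/2)


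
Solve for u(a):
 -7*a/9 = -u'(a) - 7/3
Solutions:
 u(a) = C1 + 7*a^2/18 - 7*a/3


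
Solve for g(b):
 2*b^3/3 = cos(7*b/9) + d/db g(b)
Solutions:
 g(b) = C1 + b^4/6 - 9*sin(7*b/9)/7


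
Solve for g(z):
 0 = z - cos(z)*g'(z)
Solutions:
 g(z) = C1 + Integral(z/cos(z), z)


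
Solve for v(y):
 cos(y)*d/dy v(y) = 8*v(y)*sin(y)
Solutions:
 v(y) = C1/cos(y)^8


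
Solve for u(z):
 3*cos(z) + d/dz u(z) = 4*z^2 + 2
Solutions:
 u(z) = C1 + 4*z^3/3 + 2*z - 3*sin(z)


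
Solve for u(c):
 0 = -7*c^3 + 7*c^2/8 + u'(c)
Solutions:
 u(c) = C1 + 7*c^4/4 - 7*c^3/24


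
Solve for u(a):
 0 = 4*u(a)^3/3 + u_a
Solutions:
 u(a) = -sqrt(6)*sqrt(-1/(C1 - 4*a))/2
 u(a) = sqrt(6)*sqrt(-1/(C1 - 4*a))/2


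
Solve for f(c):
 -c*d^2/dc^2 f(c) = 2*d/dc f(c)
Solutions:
 f(c) = C1 + C2/c


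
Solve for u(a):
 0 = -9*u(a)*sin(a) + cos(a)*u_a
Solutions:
 u(a) = C1/cos(a)^9


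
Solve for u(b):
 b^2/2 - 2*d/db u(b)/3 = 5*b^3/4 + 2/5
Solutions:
 u(b) = C1 - 15*b^4/32 + b^3/4 - 3*b/5


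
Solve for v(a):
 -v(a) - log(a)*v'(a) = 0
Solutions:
 v(a) = C1*exp(-li(a))


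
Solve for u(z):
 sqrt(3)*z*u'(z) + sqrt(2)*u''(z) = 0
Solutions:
 u(z) = C1 + C2*erf(6^(1/4)*z/2)


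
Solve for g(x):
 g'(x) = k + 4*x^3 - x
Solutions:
 g(x) = C1 + k*x + x^4 - x^2/2


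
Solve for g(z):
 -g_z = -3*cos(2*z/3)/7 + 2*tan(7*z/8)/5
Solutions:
 g(z) = C1 + 16*log(cos(7*z/8))/35 + 9*sin(2*z/3)/14


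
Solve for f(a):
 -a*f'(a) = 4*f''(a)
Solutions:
 f(a) = C1 + C2*erf(sqrt(2)*a/4)


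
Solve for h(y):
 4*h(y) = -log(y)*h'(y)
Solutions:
 h(y) = C1*exp(-4*li(y))


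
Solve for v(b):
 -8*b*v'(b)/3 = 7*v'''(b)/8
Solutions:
 v(b) = C1 + Integral(C2*airyai(-4*21^(2/3)*b/21) + C3*airybi(-4*21^(2/3)*b/21), b)


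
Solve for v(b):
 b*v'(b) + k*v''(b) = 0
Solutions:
 v(b) = C1 + C2*sqrt(k)*erf(sqrt(2)*b*sqrt(1/k)/2)


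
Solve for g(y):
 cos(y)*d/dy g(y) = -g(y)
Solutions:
 g(y) = C1*sqrt(sin(y) - 1)/sqrt(sin(y) + 1)


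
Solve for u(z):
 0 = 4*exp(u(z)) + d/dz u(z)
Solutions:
 u(z) = log(1/(C1 + 4*z))


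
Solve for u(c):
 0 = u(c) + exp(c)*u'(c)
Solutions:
 u(c) = C1*exp(exp(-c))


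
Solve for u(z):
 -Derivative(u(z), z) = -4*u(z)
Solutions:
 u(z) = C1*exp(4*z)


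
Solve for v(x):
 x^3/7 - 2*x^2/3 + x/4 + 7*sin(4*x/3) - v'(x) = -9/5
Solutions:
 v(x) = C1 + x^4/28 - 2*x^3/9 + x^2/8 + 9*x/5 - 21*cos(4*x/3)/4


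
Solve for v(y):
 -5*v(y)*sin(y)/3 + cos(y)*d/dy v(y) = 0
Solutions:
 v(y) = C1/cos(y)^(5/3)


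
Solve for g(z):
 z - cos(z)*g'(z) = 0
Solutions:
 g(z) = C1 + Integral(z/cos(z), z)


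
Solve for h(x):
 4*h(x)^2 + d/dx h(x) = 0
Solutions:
 h(x) = 1/(C1 + 4*x)


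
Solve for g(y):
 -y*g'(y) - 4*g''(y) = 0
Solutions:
 g(y) = C1 + C2*erf(sqrt(2)*y/4)


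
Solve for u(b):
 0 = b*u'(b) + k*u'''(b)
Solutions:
 u(b) = C1 + Integral(C2*airyai(b*(-1/k)^(1/3)) + C3*airybi(b*(-1/k)^(1/3)), b)


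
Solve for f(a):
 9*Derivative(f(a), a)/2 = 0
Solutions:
 f(a) = C1


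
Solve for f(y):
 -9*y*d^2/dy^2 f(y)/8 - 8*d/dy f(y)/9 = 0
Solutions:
 f(y) = C1 + C2*y^(17/81)


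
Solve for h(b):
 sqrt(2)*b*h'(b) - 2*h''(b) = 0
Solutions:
 h(b) = C1 + C2*erfi(2^(1/4)*b/2)


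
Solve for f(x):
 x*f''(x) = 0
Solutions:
 f(x) = C1 + C2*x


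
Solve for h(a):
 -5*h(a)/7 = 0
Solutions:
 h(a) = 0


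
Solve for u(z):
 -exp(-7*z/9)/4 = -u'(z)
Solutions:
 u(z) = C1 - 9*exp(-7*z/9)/28


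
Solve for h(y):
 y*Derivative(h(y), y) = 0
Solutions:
 h(y) = C1


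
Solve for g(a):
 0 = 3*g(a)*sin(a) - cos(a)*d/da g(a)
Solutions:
 g(a) = C1/cos(a)^3


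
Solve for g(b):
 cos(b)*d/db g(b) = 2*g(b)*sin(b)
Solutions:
 g(b) = C1/cos(b)^2


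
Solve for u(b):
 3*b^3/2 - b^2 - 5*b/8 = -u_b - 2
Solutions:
 u(b) = C1 - 3*b^4/8 + b^3/3 + 5*b^2/16 - 2*b


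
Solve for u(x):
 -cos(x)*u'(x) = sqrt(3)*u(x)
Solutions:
 u(x) = C1*(sin(x) - 1)^(sqrt(3)/2)/(sin(x) + 1)^(sqrt(3)/2)


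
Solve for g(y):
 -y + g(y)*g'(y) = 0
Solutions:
 g(y) = -sqrt(C1 + y^2)
 g(y) = sqrt(C1 + y^2)


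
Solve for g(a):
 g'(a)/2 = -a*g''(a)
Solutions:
 g(a) = C1 + C2*sqrt(a)


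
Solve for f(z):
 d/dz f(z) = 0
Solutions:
 f(z) = C1


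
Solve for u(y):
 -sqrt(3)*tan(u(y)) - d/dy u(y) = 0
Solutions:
 u(y) = pi - asin(C1*exp(-sqrt(3)*y))
 u(y) = asin(C1*exp(-sqrt(3)*y))


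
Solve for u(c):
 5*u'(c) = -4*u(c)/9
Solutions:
 u(c) = C1*exp(-4*c/45)


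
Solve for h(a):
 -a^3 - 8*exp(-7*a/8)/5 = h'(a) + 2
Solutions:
 h(a) = C1 - a^4/4 - 2*a + 64*exp(-7*a/8)/35


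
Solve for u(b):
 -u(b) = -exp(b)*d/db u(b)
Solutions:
 u(b) = C1*exp(-exp(-b))


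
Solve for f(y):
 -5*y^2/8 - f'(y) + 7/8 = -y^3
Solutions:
 f(y) = C1 + y^4/4 - 5*y^3/24 + 7*y/8


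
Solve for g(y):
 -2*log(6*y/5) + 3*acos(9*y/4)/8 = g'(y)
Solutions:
 g(y) = C1 - 2*y*log(y) + 3*y*acos(9*y/4)/8 - 2*y*log(6) + 2*y + 2*y*log(5) - sqrt(16 - 81*y^2)/24


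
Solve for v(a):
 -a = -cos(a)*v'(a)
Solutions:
 v(a) = C1 + Integral(a/cos(a), a)


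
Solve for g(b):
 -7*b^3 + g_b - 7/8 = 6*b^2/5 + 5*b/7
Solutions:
 g(b) = C1 + 7*b^4/4 + 2*b^3/5 + 5*b^2/14 + 7*b/8


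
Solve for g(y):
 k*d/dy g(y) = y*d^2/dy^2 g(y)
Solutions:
 g(y) = C1 + y^(re(k) + 1)*(C2*sin(log(y)*Abs(im(k))) + C3*cos(log(y)*im(k)))


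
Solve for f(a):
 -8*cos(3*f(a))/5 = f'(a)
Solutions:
 8*a/5 - log(sin(3*f(a)) - 1)/6 + log(sin(3*f(a)) + 1)/6 = C1


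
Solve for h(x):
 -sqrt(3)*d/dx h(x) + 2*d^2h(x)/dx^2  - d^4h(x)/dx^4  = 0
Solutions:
 h(x) = C1 + C4*exp(-sqrt(3)*x) + (C2*sin(x/2) + C3*cos(x/2))*exp(sqrt(3)*x/2)


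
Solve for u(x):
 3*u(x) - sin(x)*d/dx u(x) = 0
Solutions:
 u(x) = C1*(cos(x) - 1)^(3/2)/(cos(x) + 1)^(3/2)


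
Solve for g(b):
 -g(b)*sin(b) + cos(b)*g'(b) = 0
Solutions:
 g(b) = C1/cos(b)


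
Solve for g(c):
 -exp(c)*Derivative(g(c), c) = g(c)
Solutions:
 g(c) = C1*exp(exp(-c))


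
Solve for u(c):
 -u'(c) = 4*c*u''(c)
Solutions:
 u(c) = C1 + C2*c^(3/4)


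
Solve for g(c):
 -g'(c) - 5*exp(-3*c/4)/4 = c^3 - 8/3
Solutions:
 g(c) = C1 - c^4/4 + 8*c/3 + 5*exp(-3*c/4)/3


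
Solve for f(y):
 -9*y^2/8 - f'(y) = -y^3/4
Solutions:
 f(y) = C1 + y^4/16 - 3*y^3/8


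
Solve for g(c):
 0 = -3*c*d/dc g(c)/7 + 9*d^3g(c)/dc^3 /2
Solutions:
 g(c) = C1 + Integral(C2*airyai(2^(1/3)*21^(2/3)*c/21) + C3*airybi(2^(1/3)*21^(2/3)*c/21), c)


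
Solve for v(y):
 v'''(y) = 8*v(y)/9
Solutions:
 v(y) = C3*exp(2*3^(1/3)*y/3) + (C1*sin(3^(5/6)*y/3) + C2*cos(3^(5/6)*y/3))*exp(-3^(1/3)*y/3)


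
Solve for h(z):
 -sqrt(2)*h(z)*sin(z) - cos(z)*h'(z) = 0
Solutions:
 h(z) = C1*cos(z)^(sqrt(2))


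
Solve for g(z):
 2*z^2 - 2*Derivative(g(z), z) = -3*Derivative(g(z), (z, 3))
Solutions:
 g(z) = C1 + C2*exp(-sqrt(6)*z/3) + C3*exp(sqrt(6)*z/3) + z^3/3 + 3*z


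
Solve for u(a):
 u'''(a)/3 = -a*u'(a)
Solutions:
 u(a) = C1 + Integral(C2*airyai(-3^(1/3)*a) + C3*airybi(-3^(1/3)*a), a)


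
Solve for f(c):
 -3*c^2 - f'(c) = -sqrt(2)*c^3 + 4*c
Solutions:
 f(c) = C1 + sqrt(2)*c^4/4 - c^3 - 2*c^2


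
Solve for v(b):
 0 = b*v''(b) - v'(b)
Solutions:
 v(b) = C1 + C2*b^2


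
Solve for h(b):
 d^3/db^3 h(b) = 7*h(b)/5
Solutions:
 h(b) = C3*exp(5^(2/3)*7^(1/3)*b/5) + (C1*sin(sqrt(3)*5^(2/3)*7^(1/3)*b/10) + C2*cos(sqrt(3)*5^(2/3)*7^(1/3)*b/10))*exp(-5^(2/3)*7^(1/3)*b/10)


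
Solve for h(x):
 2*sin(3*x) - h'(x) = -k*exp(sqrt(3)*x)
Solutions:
 h(x) = C1 + sqrt(3)*k*exp(sqrt(3)*x)/3 - 2*cos(3*x)/3


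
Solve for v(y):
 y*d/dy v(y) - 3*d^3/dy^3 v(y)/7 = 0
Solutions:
 v(y) = C1 + Integral(C2*airyai(3^(2/3)*7^(1/3)*y/3) + C3*airybi(3^(2/3)*7^(1/3)*y/3), y)


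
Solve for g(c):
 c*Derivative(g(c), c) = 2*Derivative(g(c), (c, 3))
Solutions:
 g(c) = C1 + Integral(C2*airyai(2^(2/3)*c/2) + C3*airybi(2^(2/3)*c/2), c)


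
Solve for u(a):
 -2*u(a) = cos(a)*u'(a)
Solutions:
 u(a) = C1*(sin(a) - 1)/(sin(a) + 1)


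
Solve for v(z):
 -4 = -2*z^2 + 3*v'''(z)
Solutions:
 v(z) = C1 + C2*z + C3*z^2 + z^5/90 - 2*z^3/9


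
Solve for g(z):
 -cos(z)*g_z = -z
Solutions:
 g(z) = C1 + Integral(z/cos(z), z)


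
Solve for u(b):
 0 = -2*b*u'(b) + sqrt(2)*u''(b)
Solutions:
 u(b) = C1 + C2*erfi(2^(3/4)*b/2)


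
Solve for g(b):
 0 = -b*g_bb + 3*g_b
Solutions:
 g(b) = C1 + C2*b^4


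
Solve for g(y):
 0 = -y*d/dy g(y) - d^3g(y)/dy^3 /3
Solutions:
 g(y) = C1 + Integral(C2*airyai(-3^(1/3)*y) + C3*airybi(-3^(1/3)*y), y)
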